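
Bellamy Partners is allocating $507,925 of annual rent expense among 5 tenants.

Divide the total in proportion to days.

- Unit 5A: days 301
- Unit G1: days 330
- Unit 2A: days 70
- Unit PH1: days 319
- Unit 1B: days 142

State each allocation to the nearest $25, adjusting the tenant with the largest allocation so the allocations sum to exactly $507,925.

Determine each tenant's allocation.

Sum of days: 1,162.
Unrounded shares: Unit 5A 301/1,162 × $507,925 = 131,570.93; Unit G1 330/1,162 × $507,925 = 144,247.20; Unit 2A 70/1,162 × $507,925 = 30,597.89; Unit PH1 319/1,162 × $507,925 = 139,438.96; Unit 1B 142/1,162 × $507,925 = 62,070.01.
Rounded to nearest $25: Unit 5A $131,575; Unit G1 $144,250; Unit 2A $30,600; Unit PH1 $139,450; Unit 1B $62,075. Sum = $507,950.
Difference $507,925 − $507,950 = −$25 applied to largest allocation (Unit G1): Unit G1 becomes $144,225.

Unit 5A: $131,575; Unit G1: $144,225; Unit 2A: $30,600; Unit PH1: $139,450; Unit 1B: $62,075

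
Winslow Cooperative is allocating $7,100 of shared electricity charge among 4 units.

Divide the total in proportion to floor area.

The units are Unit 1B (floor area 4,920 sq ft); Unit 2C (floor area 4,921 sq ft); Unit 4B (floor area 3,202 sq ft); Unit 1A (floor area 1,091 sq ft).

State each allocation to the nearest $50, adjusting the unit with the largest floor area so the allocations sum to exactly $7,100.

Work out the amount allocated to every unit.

Unit 1B: $2,450 | Unit 2C: $2,500 | Unit 4B: $1,600 | Unit 1A: $550

Total floor area = 4,920 + 4,921 + 3,202 + 1,091 = 14,134.
Pro-rata amounts: Unit 1B 2,471.49; Unit 2C 2,471.99; Unit 4B 1,608.48; Unit 1A 548.05.
Rounded to nearest $50: Unit 1B $2,450; Unit 2C $2,450; Unit 4B $1,600; Unit 1A $550. Sum = $7,050.
Difference $7,100 − $7,050 = +$50 applied to largest floor area (Unit 2C): Unit 2C becomes $2,500.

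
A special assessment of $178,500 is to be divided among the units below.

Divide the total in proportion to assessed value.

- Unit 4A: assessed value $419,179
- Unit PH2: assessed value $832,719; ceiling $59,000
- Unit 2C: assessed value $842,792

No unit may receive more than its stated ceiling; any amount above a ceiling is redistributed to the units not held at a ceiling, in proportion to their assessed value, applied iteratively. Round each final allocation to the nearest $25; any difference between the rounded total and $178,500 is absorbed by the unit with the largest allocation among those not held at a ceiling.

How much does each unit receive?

Sum of assessed value: 2,094,690.
Pro-rata shares before constraints: Unit 4A 35,720.54; Unit PH2 70,960.54; Unit 2C 71,818.92.
Capped: Unit PH2 ($59,000); remaining pool $119,500 reallocated over remaining assessed value 1,261,971.
Shares after redistribution: Unit 4A 39,693.38 → $39,700; Unit 2C 79,806.62 → $79,800.

Unit 4A: $39,700 · Unit PH2: $59,000 · Unit 2C: $79,800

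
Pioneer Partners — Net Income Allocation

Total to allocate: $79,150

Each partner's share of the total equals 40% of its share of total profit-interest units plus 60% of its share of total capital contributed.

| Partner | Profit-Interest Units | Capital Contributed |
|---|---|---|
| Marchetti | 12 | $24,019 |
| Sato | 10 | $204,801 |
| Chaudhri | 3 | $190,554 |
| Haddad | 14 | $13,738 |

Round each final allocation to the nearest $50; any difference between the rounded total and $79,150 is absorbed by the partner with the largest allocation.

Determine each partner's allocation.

Marchetti: $12,400 | Sato: $30,550 | Chaudhri: $23,350 | Haddad: $12,850

Totals — profit-interest units 39, capital contributed 433,112.
Composite weights (40% profit-interest units + 60% capital contributed): Marchetti 0.1564; Sato 0.3863; Chaudhri 0.2947; Haddad 0.1626.
Proportional shares: Marchetti 12,375.18; Sato 30,574.03; Chaudhri 23,329.31; Haddad 12,871.48.
Rounded to nearest $50: Marchetti $12,400; Sato $30,550; Chaudhri $23,350; Haddad $12,850. Sum = $79,150.
No rounding difference to absorb.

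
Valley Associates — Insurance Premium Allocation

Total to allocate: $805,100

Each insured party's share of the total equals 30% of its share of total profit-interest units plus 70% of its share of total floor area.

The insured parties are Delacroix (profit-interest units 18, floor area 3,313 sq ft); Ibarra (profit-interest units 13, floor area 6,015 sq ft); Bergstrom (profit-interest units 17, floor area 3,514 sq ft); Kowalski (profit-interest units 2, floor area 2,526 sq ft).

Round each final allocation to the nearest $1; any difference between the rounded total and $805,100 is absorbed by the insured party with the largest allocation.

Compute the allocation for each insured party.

Delacroix: $208,444 | Ibarra: $283,378 | Bergstrom: $210,984 | Kowalski: $102,294

Profit-interest units total 50; floor area total 15,368.
Combined weights (30% profit-interest units + 70% floor area): Delacroix 0.2589; Ibarra 0.3520; Bergstrom 0.2621; Kowalski 0.1271.
Proportional shares: Delacroix 208,443.99; Ibarra 283,377.81; Bergstrom 210,984.40; Kowalski 102,293.80.
At nearest $1: Delacroix $208,444; Ibarra $283,378; Bergstrom $210,984; Kowalski $102,294. Sum = $805,100.
Rounded total matches; no reconciliation needed.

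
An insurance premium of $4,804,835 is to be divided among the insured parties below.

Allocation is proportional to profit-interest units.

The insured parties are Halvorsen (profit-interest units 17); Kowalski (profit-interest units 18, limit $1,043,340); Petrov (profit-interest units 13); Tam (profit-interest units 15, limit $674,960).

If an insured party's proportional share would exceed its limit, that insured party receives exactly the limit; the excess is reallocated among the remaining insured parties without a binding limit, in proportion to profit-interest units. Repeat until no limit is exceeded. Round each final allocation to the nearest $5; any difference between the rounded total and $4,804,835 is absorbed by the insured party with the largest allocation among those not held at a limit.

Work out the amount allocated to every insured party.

Halvorsen: $1,749,035 | Kowalski: $1,043,340 | Petrov: $1,337,500 | Tam: $674,960

Profit-interest units total: 63.
Pro-rata shares before constraints: Halvorsen 1,296,542.78; Kowalski 1,372,810.00; Petrov 991,473.89; Tam 1,144,008.33.
Capped: Kowalski ($1,043,340), Tam ($674,960); remaining pool $3,086,535 reallocated over remaining profit-interest units 30.
Redistributed shares: Halvorsen 1,749,036.50 → $1,749,035; Petrov 1,337,498.50 → $1,337,500.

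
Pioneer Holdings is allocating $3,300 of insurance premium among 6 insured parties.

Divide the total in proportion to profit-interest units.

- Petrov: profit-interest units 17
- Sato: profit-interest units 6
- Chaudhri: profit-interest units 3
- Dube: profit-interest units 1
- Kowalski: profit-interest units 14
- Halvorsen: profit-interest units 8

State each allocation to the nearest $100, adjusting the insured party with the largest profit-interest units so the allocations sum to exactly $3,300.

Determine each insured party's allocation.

Total profit-interest units = 17 + 6 + 3 + 1 + 14 + 8 = 49.
Proportional shares: Petrov 1,144.90; Sato 404.08; Chaudhri 202.04; Dube 67.35; Kowalski 942.86; Halvorsen 538.78.
After rounding ($100): Petrov $1,100; Sato $400; Chaudhri $200; Dube $100; Kowalski $900; Halvorsen $500. Sum = $3,200.
Difference $3,300 − $3,200 = +$100 applied to largest profit-interest units (Petrov): Petrov becomes $1,200.

Petrov: $1,200 · Sato: $400 · Chaudhri: $200 · Dube: $100 · Kowalski: $900 · Halvorsen: $500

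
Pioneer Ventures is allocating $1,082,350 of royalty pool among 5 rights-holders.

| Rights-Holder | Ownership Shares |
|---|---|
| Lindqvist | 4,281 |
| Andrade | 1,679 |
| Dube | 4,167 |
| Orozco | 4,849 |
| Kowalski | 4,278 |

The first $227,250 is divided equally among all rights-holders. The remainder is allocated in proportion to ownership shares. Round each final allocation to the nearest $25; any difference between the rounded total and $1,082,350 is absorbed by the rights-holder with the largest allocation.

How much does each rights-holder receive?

$227,250 shared equally gives $45,450 per rights-holder.
Remainder $855,100 by ownership shares (total 19,254): Lindqvist 190,125.85 → $190,125; Andrade 74,566.99 → $74,575; Dube 185,062.93 → $185,075; Orozco 215,351.61 → $215,350; Kowalski 189,992.61 → $190,000.
Rounding difference −$25 on remainder applied to Orozco.
Totals: Lindqvist $45,450 + $190,125 = $235,575; Andrade $45,450 + $74,575 = $120,025; Dube $45,450 + $185,075 = $230,525; Orozco $45,450 + $215,325 = $260,775; Kowalski $45,450 + $190,000 = $235,450.

Lindqvist: $235,575 · Andrade: $120,025 · Dube: $230,525 · Orozco: $260,775 · Kowalski: $235,450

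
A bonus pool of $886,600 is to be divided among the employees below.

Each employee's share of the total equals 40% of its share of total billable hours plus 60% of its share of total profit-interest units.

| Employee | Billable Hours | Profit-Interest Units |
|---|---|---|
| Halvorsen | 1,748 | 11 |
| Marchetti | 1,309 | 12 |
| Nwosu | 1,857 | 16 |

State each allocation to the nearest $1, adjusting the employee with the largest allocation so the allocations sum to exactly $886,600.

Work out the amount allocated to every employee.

Halvorsen: $276,192 | Marchetti: $258,150 | Nwosu: $352,258

Totals — billable hours 4,914, profit-interest units 39.
Blended shares (40% billable hours + 60% profit-interest units): Halvorsen 0.3115; Marchetti 0.2912; Nwosu 0.3973.
Unrounded shares: Halvorsen 276,191.96; Marchetti 258,149.63; Nwosu 352,258.41.
Rounded to nearest $1: Halvorsen $276,192; Marchetti $258,150; Nwosu $352,258. Sum = $886,600.
Rounded total matches; no reconciliation needed.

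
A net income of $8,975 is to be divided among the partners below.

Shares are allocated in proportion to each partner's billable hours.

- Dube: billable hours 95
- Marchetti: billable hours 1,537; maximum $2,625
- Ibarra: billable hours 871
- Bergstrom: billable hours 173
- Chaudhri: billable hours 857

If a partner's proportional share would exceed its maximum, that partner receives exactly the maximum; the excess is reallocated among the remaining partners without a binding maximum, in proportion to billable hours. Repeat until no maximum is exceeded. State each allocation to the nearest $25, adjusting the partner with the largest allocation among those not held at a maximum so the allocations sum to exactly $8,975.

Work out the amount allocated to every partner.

Combined billable hours = 3,533.
Unconstrained shares: Dube 241.33; Marchetti 3,904.49; Ibarra 2,212.63; Bergstrom 439.48; Chaudhri 2,177.07.
Cap binds for Marchetti ($2,625); balance $6,350 reallocated over remaining billable hours 1,996.
Redistributed shares: Dube 302.23 → $300; Ibarra 2,770.97 → $2,775; Bergstrom 550.38 → $550; Chaudhri 2,726.43 → $2,725.

Dube: $300 · Marchetti: $2,625 · Ibarra: $2,775 · Bergstrom: $550 · Chaudhri: $2,725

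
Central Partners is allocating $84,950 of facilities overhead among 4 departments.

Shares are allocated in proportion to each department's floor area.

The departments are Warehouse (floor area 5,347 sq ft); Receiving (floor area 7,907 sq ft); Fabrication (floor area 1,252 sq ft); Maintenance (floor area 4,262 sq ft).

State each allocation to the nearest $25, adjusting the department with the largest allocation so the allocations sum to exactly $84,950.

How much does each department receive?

Warehouse: $24,200 | Receiving: $35,775 | Fabrication: $5,675 | Maintenance: $19,300

Sum of floor area: 18,768.
Proportional shares: Warehouse 5,347/18,768 × $84,950 = 24,202.24; Receiving 7,907/18,768 × $84,950 = 35,789.62; Fabrication 1,252/18,768 × $84,950 = 5,666.95; Maintenance 4,262/18,768 × $84,950 = 19,291.18.
Rounded to nearest $25: Warehouse $24,200; Receiving $35,800; Fabrication $5,675; Maintenance $19,300. Sum = $84,975.
Difference $84,950 − $84,975 = −$25 applied to largest allocation (Receiving): Receiving becomes $35,775.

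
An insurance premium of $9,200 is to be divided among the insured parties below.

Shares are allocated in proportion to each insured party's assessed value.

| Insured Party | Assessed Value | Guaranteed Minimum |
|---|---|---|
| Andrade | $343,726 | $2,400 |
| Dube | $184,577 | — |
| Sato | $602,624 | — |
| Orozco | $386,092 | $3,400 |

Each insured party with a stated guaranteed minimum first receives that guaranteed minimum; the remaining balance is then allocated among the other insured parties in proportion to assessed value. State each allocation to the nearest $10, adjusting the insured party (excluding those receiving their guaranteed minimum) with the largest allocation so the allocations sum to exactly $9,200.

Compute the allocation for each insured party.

Andrade: $2,400; Dube: $800; Sato: $2,600; Orozco: $3,400

Minimums first: Andrade $2,400; Orozco $3,400. Remaining pool $3,400.
Remaining pool split over remaining assessed value 787,201: Dube 797.21 → $800; Sato 2,602.79 → $2,600.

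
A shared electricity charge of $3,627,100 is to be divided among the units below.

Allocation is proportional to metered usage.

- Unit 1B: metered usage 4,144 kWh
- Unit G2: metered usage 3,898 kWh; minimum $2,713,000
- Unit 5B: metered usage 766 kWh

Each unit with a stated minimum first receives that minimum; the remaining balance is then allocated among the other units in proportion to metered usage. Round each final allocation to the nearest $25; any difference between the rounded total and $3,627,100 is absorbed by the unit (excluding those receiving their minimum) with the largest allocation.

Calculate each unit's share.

Unit 1B: $771,500 | Unit G2: $2,713,000 | Unit 5B: $142,600

Minimums first: Unit G2 $2,713,000. Remaining pool $914,100.
Remaining pool split over remaining metered usage 4,910: Unit 1B 771,492.95 → $771,500; Unit 5B 142,607.05 → $142,600.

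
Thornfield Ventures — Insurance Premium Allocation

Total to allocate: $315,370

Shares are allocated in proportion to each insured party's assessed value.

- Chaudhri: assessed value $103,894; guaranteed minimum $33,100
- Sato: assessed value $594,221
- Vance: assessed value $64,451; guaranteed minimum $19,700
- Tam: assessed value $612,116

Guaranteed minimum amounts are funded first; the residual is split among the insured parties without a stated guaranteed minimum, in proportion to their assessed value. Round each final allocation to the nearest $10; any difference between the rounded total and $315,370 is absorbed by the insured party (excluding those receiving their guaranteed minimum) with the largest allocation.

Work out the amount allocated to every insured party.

Guaranteed amounts: Chaudhri $33,100; Vance $19,700. Residual $262,570.
Residual split over remaining assessed value 1,206,337: Sato 129,337.50 → $129,340; Tam 133,232.50 → $133,230.

Chaudhri: $33,100 · Sato: $129,340 · Vance: $19,700 · Tam: $133,230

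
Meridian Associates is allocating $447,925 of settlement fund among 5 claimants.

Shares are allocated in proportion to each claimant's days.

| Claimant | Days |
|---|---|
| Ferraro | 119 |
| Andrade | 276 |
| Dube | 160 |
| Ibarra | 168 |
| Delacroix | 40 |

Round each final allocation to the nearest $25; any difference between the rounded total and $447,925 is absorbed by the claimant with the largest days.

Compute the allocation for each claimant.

Ferraro: $69,850 · Andrade: $162,050 · Dube: $93,925 · Ibarra: $98,625 · Delacroix: $23,475

Combined days = 763.
Raw shares: Ferraro 119/763 × $447,925 = 69,859.86; Andrade 276/763 × $447,925 = 162,027.92; Dube 160/763 × $447,925 = 93,929.23; Ibarra 168/763 × $447,925 = 98,625.69; Delacroix 40/763 × $447,925 = 23,482.31.
After rounding ($25): Ferraro $69,850; Andrade $162,025; Dube $93,925; Ibarra $98,625; Delacroix $23,475. Sum = $447,900.
Difference $447,925 − $447,900 = +$25 applied to largest days (Andrade): Andrade becomes $162,050.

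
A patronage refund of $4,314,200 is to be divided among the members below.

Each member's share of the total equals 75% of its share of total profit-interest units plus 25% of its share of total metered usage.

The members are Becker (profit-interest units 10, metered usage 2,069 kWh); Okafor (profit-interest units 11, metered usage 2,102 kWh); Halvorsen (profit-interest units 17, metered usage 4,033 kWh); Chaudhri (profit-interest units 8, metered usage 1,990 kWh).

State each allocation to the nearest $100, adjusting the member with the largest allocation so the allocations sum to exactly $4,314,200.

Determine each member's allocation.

Becker: $922,300 · Okafor: $996,100 · Halvorsen: $1,622,500 · Chaudhri: $773,300

Totals — profit-interest units 46, metered usage 10,194.
Composite weights (75% profit-interest units + 25% metered usage): Becker 0.2138; Okafor 0.2309; Halvorsen 0.3761; Chaudhri 0.1792.
Proportional shares: Becker 922,307.41; Okafor 996,139.11; Halvorsen 1,622,484.91; Chaudhri 773,268.58.
Rounded to nearest $100: Becker $922,300; Okafor $996,100; Halvorsen $1,622,500; Chaudhri $773,300. Sum = $4,314,200.
No rounding difference to absorb.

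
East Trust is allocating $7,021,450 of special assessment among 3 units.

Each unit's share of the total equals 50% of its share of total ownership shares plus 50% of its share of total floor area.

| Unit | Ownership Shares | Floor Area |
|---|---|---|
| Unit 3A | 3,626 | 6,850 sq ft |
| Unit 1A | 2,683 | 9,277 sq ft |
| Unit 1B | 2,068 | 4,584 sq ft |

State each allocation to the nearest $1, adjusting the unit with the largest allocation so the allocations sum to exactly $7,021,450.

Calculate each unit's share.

Unit 3A: $2,680,768 · Unit 1A: $2,696,967 · Unit 1B: $1,643,715

Totals — ownership shares 8,377, floor area 20,711.
Blended shares (50% ownership shares + 50% floor area): Unit 3A 0.3818; Unit 1A 0.3841; Unit 1B 0.2341.
Proportional shares: Unit 3A 2,680,768.45; Unit 1A 2,696,966.84; Unit 1B 1,643,714.70.
At nearest $1: Unit 3A $2,680,768; Unit 1A $2,696,967; Unit 1B $1,643,715. Sum = $7,021,450.
No rounding difference to absorb.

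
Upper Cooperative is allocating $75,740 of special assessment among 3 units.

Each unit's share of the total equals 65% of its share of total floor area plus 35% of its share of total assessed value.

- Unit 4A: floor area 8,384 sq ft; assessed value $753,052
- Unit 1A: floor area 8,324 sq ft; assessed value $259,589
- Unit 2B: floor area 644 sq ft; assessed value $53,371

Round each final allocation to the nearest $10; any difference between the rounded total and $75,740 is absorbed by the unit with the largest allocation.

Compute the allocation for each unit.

Floor area total 17,352; assessed value total 1,066,012.
Combined weights (65% floor area + 35% assessed value): Unit 4A 0.5613; Unit 1A 0.3970; Unit 2B 0.0416.
Proportional shares: Unit 4A 42,513.52; Unit 1A 30,072.12; Unit 2B 3,154.35.
After rounding ($10): Unit 4A $42,510; Unit 1A $30,070; Unit 2B $3,150. Sum = $75,730.
Difference $75,740 − $75,730 = +$10 applied to largest allocation (Unit 4A): Unit 4A becomes $42,520.

Unit 4A: $42,520 · Unit 1A: $30,070 · Unit 2B: $3,150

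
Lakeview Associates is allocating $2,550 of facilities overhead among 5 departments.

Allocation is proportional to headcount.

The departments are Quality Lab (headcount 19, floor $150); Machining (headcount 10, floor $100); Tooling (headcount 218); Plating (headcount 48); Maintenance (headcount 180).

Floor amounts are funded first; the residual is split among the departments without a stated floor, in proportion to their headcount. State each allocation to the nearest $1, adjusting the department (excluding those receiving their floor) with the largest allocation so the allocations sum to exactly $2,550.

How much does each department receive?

Quality Lab: $150 | Machining: $100 | Tooling: $1,124 | Plating: $248 | Maintenance: $928

Fund the minimums — Quality Lab $150; Machining $100. Residual $2,300.
Residual split over remaining headcount 446: Tooling 1,124.22 → $1,124; Plating 247.53 → $248; Maintenance 928.25 → $928.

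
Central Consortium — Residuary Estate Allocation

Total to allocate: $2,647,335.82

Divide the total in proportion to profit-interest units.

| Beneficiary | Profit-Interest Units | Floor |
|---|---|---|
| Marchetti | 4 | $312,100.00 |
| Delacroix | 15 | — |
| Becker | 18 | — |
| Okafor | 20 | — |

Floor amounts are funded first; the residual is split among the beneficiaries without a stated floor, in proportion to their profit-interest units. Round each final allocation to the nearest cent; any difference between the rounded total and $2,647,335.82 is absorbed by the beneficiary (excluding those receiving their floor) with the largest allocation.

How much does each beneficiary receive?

Marchetti: $312,100.00 | Delacroix: $660,915.80 | Becker: $793,098.96 | Okafor: $881,221.06

Guaranteed amounts: Marchetti $312,100.00. Residual $2,335,235.82.
Residual split over remaining profit-interest units 53: Delacroix 660,915.7981 → $660,915.80; Becker 793,098.9577 → $793,098.96; Okafor 881,221.0642 → $881,221.06.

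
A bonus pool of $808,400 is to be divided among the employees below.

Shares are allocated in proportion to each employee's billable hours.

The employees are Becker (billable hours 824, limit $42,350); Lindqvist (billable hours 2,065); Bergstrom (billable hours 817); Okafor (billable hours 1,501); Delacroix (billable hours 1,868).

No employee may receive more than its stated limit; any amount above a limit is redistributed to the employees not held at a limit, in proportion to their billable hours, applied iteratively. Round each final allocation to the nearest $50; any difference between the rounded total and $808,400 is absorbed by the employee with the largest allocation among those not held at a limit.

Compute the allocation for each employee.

Billable hours total: 7,075.
Unconstrained shares: Becker 94,151.46; Lindqvist 235,949.96; Bergstrom 93,351.63; Okafor 171,506.49; Delacroix 213,440.45.
Held at cap: Becker ($42,350); residual $766,050 reallocated over remaining billable hours 6,251.
Redistributed shares: Lindqvist 253,062.43 → $253,050; Bergstrom 100,122.04 → $100,100; Okafor 183,945.14 → $183,950; Delacroix 228,920.40 → $228,900.
Rounding difference +$50 applied to Lindqvist → $253,100.

Becker: $42,350 | Lindqvist: $253,100 | Bergstrom: $100,100 | Okafor: $183,950 | Delacroix: $228,900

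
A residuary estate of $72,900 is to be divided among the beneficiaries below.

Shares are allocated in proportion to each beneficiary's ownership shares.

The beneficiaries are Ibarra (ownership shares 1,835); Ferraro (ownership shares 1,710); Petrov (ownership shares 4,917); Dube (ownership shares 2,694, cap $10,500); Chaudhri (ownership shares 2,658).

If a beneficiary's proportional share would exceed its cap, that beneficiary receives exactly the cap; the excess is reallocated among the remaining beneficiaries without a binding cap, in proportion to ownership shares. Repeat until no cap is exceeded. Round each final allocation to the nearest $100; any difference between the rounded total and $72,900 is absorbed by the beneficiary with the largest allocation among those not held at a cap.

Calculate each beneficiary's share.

Ibarra: $10,300 · Ferraro: $9,600 · Petrov: $27,600 · Dube: $10,500 · Chaudhri: $14,900

Sum of ownership shares: 13,814.
Proportional shares (ignoring caps): Ibarra 9,683.76; Ferraro 9,024.11; Petrov 25,948.26; Dube 14,216.92; Chaudhri 14,026.94.
Held at cap: Dube ($10,500); balance $62,400 reallocated over remaining ownership shares 11,120.
Shares after redistribution: Ibarra 10,297.12 → $10,300; Ferraro 9,595.68 → $9,600; Petrov 27,591.80 → $27,600; Chaudhri 14,915.40 → $14,900.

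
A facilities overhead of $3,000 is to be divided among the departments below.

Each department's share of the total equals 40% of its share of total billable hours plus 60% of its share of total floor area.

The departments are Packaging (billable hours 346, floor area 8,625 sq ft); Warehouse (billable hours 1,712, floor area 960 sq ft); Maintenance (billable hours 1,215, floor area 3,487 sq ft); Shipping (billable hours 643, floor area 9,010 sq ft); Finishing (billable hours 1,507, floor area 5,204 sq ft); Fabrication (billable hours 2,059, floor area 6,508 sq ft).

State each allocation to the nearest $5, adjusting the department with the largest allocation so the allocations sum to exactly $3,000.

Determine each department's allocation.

Packaging: $515 · Warehouse: $325 · Maintenance: $380 · Shipping: $585 · Finishing: $520 · Fabrication: $675

Totals — billable hours 7,482, floor area 33,794.
Combined weights (40% billable hours + 60% floor area): Packaging 0.1716; Warehouse 0.1086; Maintenance 0.1269; Shipping 0.1943; Finishing 0.1730; Fabrication 0.2256.
Pro-rata amounts: Packaging 514.89; Warehouse 325.71; Maintenance 380.60; Shipping 583.04; Finishing 518.89; Fabrication 676.87.
At nearest $5: Packaging $515; Warehouse $325; Maintenance $380; Shipping $585; Finishing $520; Fabrication $675. Sum = $3,000.
No rounding difference to absorb.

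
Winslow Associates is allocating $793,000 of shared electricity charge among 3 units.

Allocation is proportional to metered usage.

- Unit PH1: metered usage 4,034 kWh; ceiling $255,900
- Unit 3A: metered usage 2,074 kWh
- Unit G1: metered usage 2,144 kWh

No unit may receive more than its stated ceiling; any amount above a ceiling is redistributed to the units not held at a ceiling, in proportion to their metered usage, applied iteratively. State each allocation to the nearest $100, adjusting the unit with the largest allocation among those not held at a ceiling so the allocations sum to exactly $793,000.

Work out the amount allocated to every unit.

Unit PH1: $255,900 | Unit 3A: $264,100 | Unit G1: $273,000

Combined metered usage = 8,252.
Pro-rata shares before constraints: Unit PH1 387,658.99; Unit 3A 199,307.08; Unit G1 206,033.93.
Held at cap: Unit PH1 ($255,900); balance $537,100 reallocated over remaining metered usage 4,218.
Remaining shares: Unit 3A 264,093.27 → $264,100; Unit G1 273,006.73 → $273,000.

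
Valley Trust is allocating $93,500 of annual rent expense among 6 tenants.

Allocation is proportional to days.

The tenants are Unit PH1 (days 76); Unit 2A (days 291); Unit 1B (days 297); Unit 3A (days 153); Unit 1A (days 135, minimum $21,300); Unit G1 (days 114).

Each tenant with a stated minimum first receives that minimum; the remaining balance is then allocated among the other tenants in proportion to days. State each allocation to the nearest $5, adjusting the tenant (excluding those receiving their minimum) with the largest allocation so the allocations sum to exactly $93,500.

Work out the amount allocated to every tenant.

Unit PH1: $5,895; Unit 2A: $22,565; Unit 1B: $23,035; Unit 3A: $11,865; Unit 1A: $21,300; Unit G1: $8,840

Minimums first: Unit 1A $21,300. Remaining pool $72,200.
Remaining pool split over remaining days 931: Unit PH1 5,893.88 → $5,895; Unit 2A 22,567.35 → $22,565; Unit 1B 23,032.65 → $23,035; Unit 3A 11,865.31 → $11,865; Unit G1 8,840.82 → $8,840.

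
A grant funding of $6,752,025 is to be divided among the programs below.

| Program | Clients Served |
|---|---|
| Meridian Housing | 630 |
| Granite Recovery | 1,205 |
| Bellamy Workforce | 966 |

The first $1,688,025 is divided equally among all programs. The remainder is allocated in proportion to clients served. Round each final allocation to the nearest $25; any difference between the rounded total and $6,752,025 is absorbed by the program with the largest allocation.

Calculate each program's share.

Meridian Housing: $1,701,675 | Granite Recovery: $2,741,225 | Bellamy Workforce: $2,309,125

First tranche $1,688,025 split equally: $562,675 each.
Remainder $5,064,000 by clients served (total 2,801): Meridian Housing 1,138,993.22 → $1,139,000; Granite Recovery 2,178,550.52 → $2,178,550; Bellamy Workforce 1,746,456.27 → $1,746,450.
Totals: Meridian Housing $562,675 + $1,139,000 = $1,701,675; Granite Recovery $562,675 + $2,178,550 = $2,741,225; Bellamy Workforce $562,675 + $1,746,450 = $2,309,125.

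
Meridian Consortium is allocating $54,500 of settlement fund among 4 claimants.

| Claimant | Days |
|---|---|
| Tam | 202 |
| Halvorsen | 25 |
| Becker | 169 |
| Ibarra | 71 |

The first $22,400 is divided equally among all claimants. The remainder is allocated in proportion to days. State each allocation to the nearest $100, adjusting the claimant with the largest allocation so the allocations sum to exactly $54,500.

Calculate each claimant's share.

Tam: $19,500; Halvorsen: $7,300; Becker: $17,200; Ibarra: $10,500

Equal tier: $22,400 ÷ 4 = $5,600 apiece.
Remainder $32,100 by days (total 467): Tam 13,884.80 → $13,900; Halvorsen 1,718.42 → $1,700; Becker 11,616.49 → $11,600; Ibarra 4,880.30 → $4,900.
Totals: Tam $5,600 + $13,900 = $19,500; Halvorsen $5,600 + $1,700 = $7,300; Becker $5,600 + $11,600 = $17,200; Ibarra $5,600 + $4,900 = $10,500.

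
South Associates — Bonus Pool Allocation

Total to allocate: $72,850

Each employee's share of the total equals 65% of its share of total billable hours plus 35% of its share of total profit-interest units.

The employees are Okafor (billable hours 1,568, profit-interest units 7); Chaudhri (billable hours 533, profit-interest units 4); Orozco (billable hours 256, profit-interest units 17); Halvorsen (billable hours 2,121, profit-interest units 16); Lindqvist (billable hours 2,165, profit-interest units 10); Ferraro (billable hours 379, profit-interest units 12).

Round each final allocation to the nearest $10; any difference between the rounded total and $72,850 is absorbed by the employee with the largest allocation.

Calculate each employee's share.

Billable hours total 7,022; profit-interest units total 66.
Blended shares (65% billable hours + 35% profit-interest units): Okafor 0.1823; Chaudhri 0.0705; Orozco 0.1138; Halvorsen 0.2812; Lindqvist 0.2534; Ferraro 0.0987.
Unrounded shares: Okafor 13,278.01; Chaudhri 5,139.56; Orozco 8,293.86; Halvorsen 20,484.07; Lindqvist 18,462.83; Ferraro 7,191.68.
After rounding ($10): Okafor $13,280; Chaudhri $5,140; Orozco $8,290; Halvorsen $20,480; Lindqvist $18,460; Ferraro $7,190. Sum = $72,840.
Difference $72,850 − $72,840 = +$10 applied to largest allocation (Halvorsen): Halvorsen becomes $20,490.

Okafor: $13,280 · Chaudhri: $5,140 · Orozco: $8,290 · Halvorsen: $20,490 · Lindqvist: $18,460 · Ferraro: $7,190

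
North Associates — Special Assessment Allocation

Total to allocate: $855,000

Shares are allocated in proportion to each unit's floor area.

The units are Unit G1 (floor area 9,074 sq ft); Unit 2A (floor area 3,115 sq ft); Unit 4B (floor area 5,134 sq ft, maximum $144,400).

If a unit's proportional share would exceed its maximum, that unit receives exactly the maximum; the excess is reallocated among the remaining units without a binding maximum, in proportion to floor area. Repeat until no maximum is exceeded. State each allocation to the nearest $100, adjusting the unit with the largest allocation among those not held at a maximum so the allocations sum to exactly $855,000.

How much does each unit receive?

Unit G1: $529,000 | Unit 2A: $181,600 | Unit 4B: $144,400

Sum of floor area: 17,323.
Proportional shares (ignoring caps): Unit G1 447,859.49; Unit 2A 153,745.02; Unit 4B 253,395.49.
Held at cap: Unit 4B ($144,400); remaining pool $710,600 reallocated over remaining floor area 12,189.
Remaining shares: Unit G1 529,000.28 → $529,000; Unit 2A 181,599.72 → $181,600.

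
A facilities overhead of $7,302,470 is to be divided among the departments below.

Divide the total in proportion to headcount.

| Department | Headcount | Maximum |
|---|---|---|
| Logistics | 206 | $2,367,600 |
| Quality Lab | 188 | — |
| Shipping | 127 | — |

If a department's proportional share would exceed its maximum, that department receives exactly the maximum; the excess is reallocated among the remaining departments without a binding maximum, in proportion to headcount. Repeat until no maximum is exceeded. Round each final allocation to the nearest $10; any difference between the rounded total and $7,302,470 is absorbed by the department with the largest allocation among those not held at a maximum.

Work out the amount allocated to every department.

Logistics: $2,367,600 | Quality Lab: $2,945,260 | Shipping: $1,989,610

Sum of headcount: 521.
Unconstrained shares: Logistics 2,887,348.98; Quality Lab 2,635,056.35; Shipping 1,780,064.66.
Held at cap: Logistics ($2,367,600); balance $4,934,870 reallocated over remaining headcount 315.
Remaining shares: Quality Lab 2,945,255.75 → $2,945,260; Shipping 1,989,614.25 → $1,989,610.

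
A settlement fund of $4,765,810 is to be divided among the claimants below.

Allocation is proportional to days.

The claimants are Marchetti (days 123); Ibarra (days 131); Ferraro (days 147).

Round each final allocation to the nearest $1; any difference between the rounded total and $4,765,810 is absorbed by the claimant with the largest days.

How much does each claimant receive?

Marchetti: $1,461,832 | Ibarra: $1,556,910 | Ferraro: $1,747,068

Combined days = 123 + 131 + 147 = 401.
Unrounded shares: Marchetti 1,461,832.00; Ibarra 1,556,910.499; Ferraro 1,747,067.51.
After rounding ($1): Marchetti $1,461,832; Ibarra $1,556,910; Ferraro $1,747,068. Sum = $4,765,810.
No rounding difference to absorb.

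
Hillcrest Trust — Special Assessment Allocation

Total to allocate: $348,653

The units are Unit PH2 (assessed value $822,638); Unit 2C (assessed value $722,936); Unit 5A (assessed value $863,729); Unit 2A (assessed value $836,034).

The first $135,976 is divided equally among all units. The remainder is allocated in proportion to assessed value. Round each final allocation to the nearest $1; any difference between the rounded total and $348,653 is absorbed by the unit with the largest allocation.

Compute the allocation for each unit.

Unit PH2: $87,904 | Unit 2C: $81,370 | Unit 5A: $90,597 | Unit 2A: $88,782

First tranche $135,976 split equally: $33,994 each.
Remainder $212,677 by assessed value (total 3,245,337): Unit PH2 53,910.02 → $53,910; Unit 2C 47,376.24 → $47,376; Unit 5A 56,602.84 → $56,603; Unit 2A 54,787.90 → $54,788.
Totals: Unit PH2 $33,994 + $53,910 = $87,904; Unit 2C $33,994 + $47,376 = $81,370; Unit 5A $33,994 + $56,603 = $90,597; Unit 2A $33,994 + $54,788 = $88,782.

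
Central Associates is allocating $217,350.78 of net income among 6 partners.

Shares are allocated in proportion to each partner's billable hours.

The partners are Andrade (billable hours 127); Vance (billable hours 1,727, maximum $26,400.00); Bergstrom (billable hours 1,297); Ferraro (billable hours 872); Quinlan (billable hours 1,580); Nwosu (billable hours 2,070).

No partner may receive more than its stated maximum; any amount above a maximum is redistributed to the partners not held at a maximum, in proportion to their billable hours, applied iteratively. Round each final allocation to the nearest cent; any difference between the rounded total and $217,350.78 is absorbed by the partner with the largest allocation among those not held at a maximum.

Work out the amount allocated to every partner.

Total billable hours = 7,673.
Unconstrained shares: Andrade 3,597.4911; Vance 48,920.2134; Bergstrom 36,739.7317; Ferraro 24,700.8836; Quinlan 44,756.1882; Nwosu 58,636.2719.
Capped: Vance ($26,400.00); remaining pool $190,950.78 reallocated over remaining billable hours 5,946.
Remaining shares: Andrade 4,078.4980 → $4,078.50; Bergstrom 41,652.0622 → $41,652.06; Ferraro 28,003.5453 → $28,003.55; Quinlan 50,740.3687 → $50,740.37; Nwosu 66,476.3059 → $66,476.31.
Rounding difference −$0.01 applied to Nwosu → $66,476.30.

Andrade: $4,078.50 | Vance: $26,400.00 | Bergstrom: $41,652.06 | Ferraro: $28,003.55 | Quinlan: $50,740.37 | Nwosu: $66,476.30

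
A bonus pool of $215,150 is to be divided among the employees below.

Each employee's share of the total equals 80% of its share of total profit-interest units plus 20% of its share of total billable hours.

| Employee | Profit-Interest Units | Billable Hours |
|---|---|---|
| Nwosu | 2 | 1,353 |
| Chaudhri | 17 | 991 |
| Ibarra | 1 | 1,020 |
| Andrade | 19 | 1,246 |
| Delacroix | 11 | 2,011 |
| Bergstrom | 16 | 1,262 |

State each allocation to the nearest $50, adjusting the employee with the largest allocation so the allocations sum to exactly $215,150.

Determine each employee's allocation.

Nwosu: $12,600; Chaudhri: $49,750; Ibarra: $8,200; Andrade: $56,350; Delacroix: $39,650; Bergstrom: $48,600

Totals — profit-interest units 66, billable hours 7,883.
Combined weights (80% profit-interest units + 20% billable hours): Nwosu 0.0586; Chaudhri 0.2312; Ibarra 0.0380; Andrade 0.2619; Delacroix 0.1844; Bergstrom 0.2260.
Raw shares: Nwosu 12,601.22; Chaudhri 49,743.39; Ibarra 8,175.63; Andrade 56,351.09; Delacroix 39,663.87; Bergstrom 48,614.79.
After rounding ($50): Nwosu $12,600; Chaudhri $49,750; Ibarra $8,200; Andrade $56,350; Delacroix $39,650; Bergstrom $48,600. Sum = $215,150.
No rounding difference to absorb.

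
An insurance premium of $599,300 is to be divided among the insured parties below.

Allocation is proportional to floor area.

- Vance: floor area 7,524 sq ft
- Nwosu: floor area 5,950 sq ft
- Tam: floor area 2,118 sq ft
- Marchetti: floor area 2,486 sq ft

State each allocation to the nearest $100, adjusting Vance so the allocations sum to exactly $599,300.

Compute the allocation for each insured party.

Vance: $249,500 | Nwosu: $197,200 | Tam: $70,200 | Marchetti: $82,400

Total floor area = 18,078.
Pro-rata amounts: Vance 7,524/18,078 × $599,300 = 249,426.55; Nwosu 5,950/18,078 × $599,300 = 197,247.21; Tam 2,118/18,078 × $599,300 = 70,213.38; Marchetti 2,486/18,078 × $599,300 = 82,412.87.
At nearest $100: Vance $249,400; Nwosu $197,200; Tam $70,200; Marchetti $82,400. Sum = $599,200.
Difference $599,300 − $599,200 = +$100 applied to Vance: Vance becomes $249,500.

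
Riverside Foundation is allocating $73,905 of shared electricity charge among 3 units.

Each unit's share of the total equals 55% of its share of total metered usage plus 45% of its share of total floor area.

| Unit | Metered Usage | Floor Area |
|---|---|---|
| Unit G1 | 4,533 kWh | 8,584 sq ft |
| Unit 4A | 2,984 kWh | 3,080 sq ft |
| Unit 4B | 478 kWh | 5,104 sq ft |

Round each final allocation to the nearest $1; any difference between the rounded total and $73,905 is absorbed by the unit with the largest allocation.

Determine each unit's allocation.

Totals — metered usage 7,995, floor area 16,768.
Blended shares (55% metered usage + 45% floor area): Unit G1 0.5422; Unit 4A 0.2879; Unit 4B 0.1699.
Raw shares: Unit G1 40,071.74; Unit 4A 21,279.89; Unit 4B 12,553.37.
At nearest $1: Unit G1 $40,072; Unit 4A $21,280; Unit 4B $12,553. Sum = $73,905.
Rounded total matches; no reconciliation needed.

Unit G1: $40,072 · Unit 4A: $21,280 · Unit 4B: $12,553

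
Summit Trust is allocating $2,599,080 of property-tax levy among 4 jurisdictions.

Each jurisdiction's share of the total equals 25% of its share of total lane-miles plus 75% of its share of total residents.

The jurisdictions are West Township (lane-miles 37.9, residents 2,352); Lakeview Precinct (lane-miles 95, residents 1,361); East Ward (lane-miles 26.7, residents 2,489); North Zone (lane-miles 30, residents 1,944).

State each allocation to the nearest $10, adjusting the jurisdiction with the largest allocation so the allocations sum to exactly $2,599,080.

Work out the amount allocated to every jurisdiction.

West Township: $692,720; Lakeview Precinct: $651,250; East Ward: $687,110; North Zone: $568,000

Lane-miles total 189.6; residents total 8,146.
Combined weights (25% lane-miles + 75% residents): West Township 0.2665; Lakeview Precinct 0.2506; East Ward 0.2644; North Zone 0.2185.
Raw shares: West Township 692,711.03; Lakeview Precinct 651,253.07; East Ward 687,111.63; North Zone 568,004.27.
After rounding ($10): West Township $692,710; Lakeview Precinct $651,250; East Ward $687,110; North Zone $568,000. Sum = $2,599,070.
Difference $2,599,080 − $2,599,070 = +$10 applied to largest allocation (West Township): West Township becomes $692,720.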